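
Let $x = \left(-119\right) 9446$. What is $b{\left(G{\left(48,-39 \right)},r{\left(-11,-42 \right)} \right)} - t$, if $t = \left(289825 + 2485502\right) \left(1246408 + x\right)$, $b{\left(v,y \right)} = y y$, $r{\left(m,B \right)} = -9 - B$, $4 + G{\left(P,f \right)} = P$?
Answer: $-339516852129$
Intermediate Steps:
$G{\left(P,f \right)} = -4 + P$
$x = -1124074$
$b{\left(v,y \right)} = y^{2}$
$t = 339516853218$ ($t = \left(289825 + 2485502\right) \left(1246408 - 1124074\right) = 2775327 \cdot 122334 = 339516853218$)
$b{\left(G{\left(48,-39 \right)},r{\left(-11,-42 \right)} \right)} - t = \left(-9 - -42\right)^{2} - 339516853218 = \left(-9 + 42\right)^{2} - 339516853218 = 33^{2} - 339516853218 = 1089 - 339516853218 = -339516852129$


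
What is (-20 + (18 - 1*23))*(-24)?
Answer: 600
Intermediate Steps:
(-20 + (18 - 1*23))*(-24) = (-20 + (18 - 23))*(-24) = (-20 - 5)*(-24) = -25*(-24) = 600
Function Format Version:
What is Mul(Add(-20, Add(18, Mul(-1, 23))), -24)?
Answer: 600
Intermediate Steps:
Mul(Add(-20, Add(18, Mul(-1, 23))), -24) = Mul(Add(-20, Add(18, -23)), -24) = Mul(Add(-20, -5), -24) = Mul(-25, -24) = 600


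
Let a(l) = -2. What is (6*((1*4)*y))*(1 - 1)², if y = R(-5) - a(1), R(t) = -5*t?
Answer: 0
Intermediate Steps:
y = 27 (y = -5*(-5) - 1*(-2) = 25 + 2 = 27)
(6*((1*4)*y))*(1 - 1)² = (6*((1*4)*27))*(1 - 1)² = (6*(4*27))*0² = (6*108)*0 = 648*0 = 0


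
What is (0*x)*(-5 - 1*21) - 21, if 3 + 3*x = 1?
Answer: -21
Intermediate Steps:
x = -⅔ (x = -1 + (⅓)*1 = -1 + ⅓ = -⅔ ≈ -0.66667)
(0*x)*(-5 - 1*21) - 21 = (0*(-⅔))*(-5 - 1*21) - 21 = 0*(-5 - 21) - 21 = 0*(-26) - 21 = 0 - 21 = -21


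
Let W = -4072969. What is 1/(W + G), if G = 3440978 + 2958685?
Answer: 1/2326694 ≈ 4.2979e-7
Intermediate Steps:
G = 6399663
1/(W + G) = 1/(-4072969 + 6399663) = 1/2326694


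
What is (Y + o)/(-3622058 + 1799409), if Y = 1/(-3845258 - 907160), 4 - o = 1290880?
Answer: 6134782338169/8661989915282 ≈ 0.70824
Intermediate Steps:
o = -1290876 (o = 4 - 1*1290880 = 4 - 1290880 = -1290876)
Y = -1/4752418 (Y = 1/(-4752418) = -1/4752418 ≈ -2.1042e-7)
(Y + o)/(-3622058 + 1799409) = (-1/4752418 - 1290876)/(-3622058 + 1799409) = -6134782338169/4752418/(-1822649) = -6134782338169/4752418*(-1/1822649) = 6134782338169/8661989915282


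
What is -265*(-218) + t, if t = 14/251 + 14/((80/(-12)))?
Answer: 144997569/2510 ≈ 57768.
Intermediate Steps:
t = -5131/2510 (t = 14*(1/251) + 14/((80*(-1/12))) = 14/251 + 14/(-20/3) = 14/251 + 14*(-3/20) = 14/251 - 21/10 = -5131/2510 ≈ -2.0442)
-265*(-218) + t = -265*(-218) - 5131/2510 = 57770 - 5131/2510 = 144997569/2510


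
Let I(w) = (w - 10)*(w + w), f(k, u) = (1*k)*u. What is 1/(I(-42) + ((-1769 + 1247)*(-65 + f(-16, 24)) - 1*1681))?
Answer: 1/237065 ≈ 4.2183e-6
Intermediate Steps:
f(k, u) = k*u
I(w) = 2*w*(-10 + w) (I(w) = (-10 + w)*(2*w) = 2*w*(-10 + w))
1/(I(-42) + ((-1769 + 1247)*(-65 + f(-16, 24)) - 1*1681)) = 1/(2*(-42)*(-10 - 42) + ((-1769 + 1247)*(-65 - 16*24) - 1*1681)) = 1/(2*(-42)*(-52) + (-522*(-65 - 384) - 1681)) = 1/(4368 + (-522*(-449) - 1681)) = 1/(4368 + (234378 - 1681)) = 1/(4368 + 232697) = 1/237065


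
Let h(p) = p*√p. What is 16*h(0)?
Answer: 0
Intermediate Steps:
h(p) = p^(3/2)
16*h(0) = 16*0^(3/2) = 16*0 = 0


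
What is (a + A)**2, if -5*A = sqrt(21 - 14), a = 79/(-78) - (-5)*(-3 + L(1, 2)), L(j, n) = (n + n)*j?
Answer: 2460613/152100 - 311*sqrt(7)/195 ≈ 11.958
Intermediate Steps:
L(j, n) = 2*j*n (L(j, n) = (2*n)*j = 2*j*n)
a = 311/78 (a = 79/(-78) - (-5)*(-3 + 2*1*2) = 79*(-1/78) - (-5)*(-3 + 4) = -79/78 - (-5) = -79/78 - 1*(-5) = -79/78 + 5 = 311/78 ≈ 3.9872)
A = -sqrt(7)/5 (A = -sqrt(21 - 14)/5 = -sqrt(7)/5 ≈ -0.52915)
(a + A)**2 = (311/78 - sqrt(7)/5)**2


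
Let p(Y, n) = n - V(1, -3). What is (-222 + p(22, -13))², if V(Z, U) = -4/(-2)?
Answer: 56169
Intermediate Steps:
V(Z, U) = 2 (V(Z, U) = -4*(-½) = 2)
p(Y, n) = -2 + n (p(Y, n) = n - 1*2 = n - 2 = -2 + n)
(-222 + p(22, -13))² = (-222 + (-2 - 13))² = (-222 - 15)² = (-237)² = 56169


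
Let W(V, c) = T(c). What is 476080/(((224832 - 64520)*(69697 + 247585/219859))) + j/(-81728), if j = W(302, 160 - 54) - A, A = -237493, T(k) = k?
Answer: -18239782172437982917/6274112120015029184 ≈ -2.9072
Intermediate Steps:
W(V, c) = c
j = 237599 (j = (160 - 54) - 1*(-237493) = 106 + 237493 = 237599)
476080/(((224832 - 64520)*(69697 + 247585/219859))) + j/(-81728) = 476080/(((224832 - 64520)*(69697 + 247585/219859))) + 237599/(-81728) = 476080/((160312*(69697 + 247585*(1/219859)))) + 237599*(-1/81728) = 476080/((160312*(69697 + 247585/219859))) - 237599/81728 = 476080/((160312*(15323760308/219859))) - 237599/81728 = 476080/(2456582662496096/219859) - 237599/81728 = 476080*(219859/2456582662496096) - 237599/81728 = 6541904545/153536416406006 - 237599/81728 = -18239782172437982917/6274112120015029184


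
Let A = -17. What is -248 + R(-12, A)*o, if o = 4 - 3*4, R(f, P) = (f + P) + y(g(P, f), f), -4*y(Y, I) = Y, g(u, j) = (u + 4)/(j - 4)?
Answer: -115/8 ≈ -14.375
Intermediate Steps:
g(u, j) = (4 + u)/(-4 + j)
y(Y, I) = -Y/4
R(f, P) = P + f - (4 + P)/(4*(-4 + f)) (R(f, P) = (f + P) - (4 + P)/(4*(-4 + f)) = (P + f) - (4 + P)/(4*(-4 + f)) = P + f - (4 + P)/(4*(-4 + f)))
o = -8 (o = 4 - 12 = -8)
-248 + R(-12, A)*o = -248 + ((-1 - ¼*(-17) + (-4 - 12)*(-17 - 12))/(-4 - 12))*(-8) = -248 + ((-1 + 17/4 - 16*(-29))/(-16))*(-8) = -248 - (-1 + 17/4 + 464)/16*(-8) = -248 - 1/16*1869/4*(-8) = -248 - 1869/64*(-8) = -248 + 1869/8 = -115/8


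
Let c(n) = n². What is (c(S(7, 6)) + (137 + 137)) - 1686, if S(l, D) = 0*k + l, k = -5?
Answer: -1363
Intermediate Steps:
S(l, D) = l (S(l, D) = 0*(-5) + l = 0 + l = l)
(c(S(7, 6)) + (137 + 137)) - 1686 = (7² + (137 + 137)) - 1686 = (49 + 274) - 1686 = 323 - 1686 = -1363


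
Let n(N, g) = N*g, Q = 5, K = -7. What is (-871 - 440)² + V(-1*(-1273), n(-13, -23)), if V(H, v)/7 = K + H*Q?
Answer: 1763227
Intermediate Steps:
V(H, v) = -49 + 35*H (V(H, v) = 7*(-7 + H*5) = 7*(-7 + 5*H) = -49 + 35*H)
(-871 - 440)² + V(-1*(-1273), n(-13, -23)) = (-871 - 440)² + (-49 + 35*(-1*(-1273))) = (-1311)² + (-49 + 35*1273) = 1718721 + (-49 + 44555) = 1718721 + 44506 = 1763227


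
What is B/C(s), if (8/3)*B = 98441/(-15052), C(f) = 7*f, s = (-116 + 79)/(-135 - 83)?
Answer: -4598601/2227696 ≈ -2.0643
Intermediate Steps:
s = 37/218 (s = -37/(-218) = -37*(-1/218) = 37/218 ≈ 0.16972)
B = -295323/120416 (B = 3*(98441/(-15052))/8 = 3*(98441*(-1/15052))/8 = (3/8)*(-98441/15052) = -295323/120416 ≈ -2.4525)
B/C(s) = -295323/(120416*(7*(37/218))) = -295323/(120416*259/218) = -295323/120416*218/259 = -4598601/2227696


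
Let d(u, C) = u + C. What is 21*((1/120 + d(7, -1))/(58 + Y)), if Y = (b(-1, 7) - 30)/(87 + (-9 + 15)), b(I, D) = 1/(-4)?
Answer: 67053/30650 ≈ 2.1877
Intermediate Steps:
b(I, D) = -¼
d(u, C) = C + u
Y = -121/372 (Y = (-¼ - 30)/(87 + (-9 + 15)) = -121/(4*(87 + 6)) = -121/4/93 = -121/4*1/93 = -121/372 ≈ -0.32527)
21*((1/120 + d(7, -1))/(58 + Y)) = 21*((1/120 + (-1 + 7))/(58 - 121/372)) = 21*((1/120 + 6)/(21455/372)) = 21*((721/120)*(372/21455)) = 21*(3193/30650) = 67053/30650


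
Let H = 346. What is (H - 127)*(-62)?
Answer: -13578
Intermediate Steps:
(H - 127)*(-62) = (346 - 127)*(-62) = 219*(-62) = -13578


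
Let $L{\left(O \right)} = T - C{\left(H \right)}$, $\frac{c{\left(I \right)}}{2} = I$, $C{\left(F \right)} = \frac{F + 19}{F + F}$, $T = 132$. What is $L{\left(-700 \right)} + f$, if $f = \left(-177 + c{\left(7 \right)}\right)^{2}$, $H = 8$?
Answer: $\frac{427189}{16} \approx 26699.0$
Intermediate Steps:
$C{\left(F \right)} = \frac{19 + F}{2 F}$
$c{\left(I \right)} = 2 I$
$f = 26569$ ($f = \left(-177 + 2 \cdot 7\right)^{2} = \left(-177 + 14\right)^{2} = \left(-163\right)^{2} = 26569$)
$L{\left(O \right)} = \frac{2085}{16}$ ($L{\left(O \right)} = 132 - \frac{19 + 8}{2 \cdot 8} = 132 - \frac{1}{2} \cdot \frac{1}{8} \cdot 27 = 132 - \frac{27}{16} = \frac{2085}{16}$)
$L{\left(-700 \right)} + f = \frac{2085}{16} + 26569 = \frac{427189}{16}$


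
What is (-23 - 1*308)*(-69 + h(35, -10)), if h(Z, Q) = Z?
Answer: 11254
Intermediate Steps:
(-23 - 1*308)*(-69 + h(35, -10)) = (-23 - 1*308)*(-69 + 35) = (-23 - 308)*(-34) = -331*(-34) = 11254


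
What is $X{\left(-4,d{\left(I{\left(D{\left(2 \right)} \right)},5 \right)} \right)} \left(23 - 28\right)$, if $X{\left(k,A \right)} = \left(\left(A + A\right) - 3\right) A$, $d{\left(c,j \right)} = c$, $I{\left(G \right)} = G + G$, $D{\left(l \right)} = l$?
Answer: $-100$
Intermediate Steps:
$I{\left(G \right)} = 2 G$
$X{\left(k,A \right)} = A \left(-3 + 2 A\right)$ ($X{\left(k,A \right)} = \left(2 A - 3\right) A = \left(-3 + 2 A\right) A = A \left(-3 + 2 A\right)$)
$X{\left(-4,d{\left(I{\left(D{\left(2 \right)} \right)},5 \right)} \right)} \left(23 - 28\right) = 2 \cdot 2 \left(-3 + 2 \cdot 2 \cdot 2\right) \left(23 - 28\right) = 4 \left(-3 + 2 \cdot 4\right) \left(-5\right) = 4 \left(-3 + 8\right) \left(-5\right) = 4 \cdot 5 \left(-5\right) = 20 \left(-5\right) = -100$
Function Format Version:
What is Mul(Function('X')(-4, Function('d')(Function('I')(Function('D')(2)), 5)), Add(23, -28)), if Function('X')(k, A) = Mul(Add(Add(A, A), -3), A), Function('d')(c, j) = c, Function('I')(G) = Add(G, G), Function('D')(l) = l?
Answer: -100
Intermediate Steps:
Function('I')(G) = Mul(2, G)
Function('X')(k, A) = Mul(A, Add(-3, Mul(2, A))) (Function('X')(k, A) = Mul(Add(Mul(2, A), -3), A) = Mul(Add(-3, Mul(2, A)), A) = Mul(A, Add(-3, Mul(2, A))))
Mul(Function('X')(-4, Function('d')(Function('I')(Function('D')(2)), 5)), Add(23, -28)) = Mul(Mul(Mul(2, 2), Add(-3, Mul(2, Mul(2, 2)))), Add(23, -28)) = Mul(Mul(4, Add(-3, Mul(2, 4))), -5) = Mul(Mul(4, Add(-3, 8)), -5) = Mul(Mul(4, 5), -5) = Mul(20, -5) = -100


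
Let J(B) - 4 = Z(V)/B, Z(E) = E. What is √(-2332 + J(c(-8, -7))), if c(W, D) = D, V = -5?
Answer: I*√114037/7 ≈ 48.242*I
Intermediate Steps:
J(B) = 4 - 5/B
√(-2332 + J(c(-8, -7))) = √(-2332 + (4 - 5/(-7))) = √(-2332 + (4 - 5*(-⅐))) = √(-2332 + (4 + 5/7)) = √(-2332 + 33/7) = √(-16291/7) = I*√114037/7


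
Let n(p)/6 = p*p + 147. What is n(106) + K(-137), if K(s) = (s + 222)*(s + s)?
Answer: 45008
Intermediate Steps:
K(s) = 2*s*(222 + s) (K(s) = (222 + s)*(2*s) = 2*s*(222 + s))
n(p) = 882 + 6*p² (n(p) = 6*(p*p + 147) = 6*(p² + 147) = 6*(147 + p²) = 882 + 6*p²)
n(106) + K(-137) = (882 + 6*106²) + 2*(-137)*(222 - 137) = (882 + 6*11236) + 2*(-137)*85 = (882 + 67416) - 23290 = 68298 - 23290 = 45008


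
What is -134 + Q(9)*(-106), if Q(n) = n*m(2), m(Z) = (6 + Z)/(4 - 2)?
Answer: -3950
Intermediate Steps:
m(Z) = 3 + Z/2 (m(Z) = (6 + Z)/2 = (6 + Z)*(1/2) = 3 + Z/2)
Q(n) = 4*n (Q(n) = n*(3 + (1/2)*2) = n*(3 + 1) = n*4 = 4*n)
-134 + Q(9)*(-106) = -134 + (4*9)*(-106) = -134 + 36*(-106) = -134 - 3816 = -3950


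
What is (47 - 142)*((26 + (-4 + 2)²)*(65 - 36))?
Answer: -82650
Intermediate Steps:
(47 - 142)*((26 + (-4 + 2)²)*(65 - 36)) = -95*(26 + (-2)²)*29 = -95*(26 + 4)*29 = -2850*29 = -95*870 = -82650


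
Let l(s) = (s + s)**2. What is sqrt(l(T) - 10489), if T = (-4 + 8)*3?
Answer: I*sqrt(9913) ≈ 99.564*I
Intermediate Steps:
T = 12 (T = 4*3 = 12)
l(s) = 4*s**2 (l(s) = (2*s)**2 = 4*s**2)
sqrt(l(T) - 10489) = sqrt(4*12**2 - 10489) = sqrt(4*144 - 10489) = sqrt(576 - 10489) = sqrt(-9913) = I*sqrt(9913)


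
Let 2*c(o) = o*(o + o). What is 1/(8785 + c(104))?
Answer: 1/19601 ≈ 5.1018e-5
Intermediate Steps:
c(o) = o**2 (c(o) = (o*(o + o))/2 = (o*(2*o))/2 = (2*o**2)/2 = o**2)
1/(8785 + c(104)) = 1/(8785 + 104**2) = 1/(8785 + 10816) = 1/19601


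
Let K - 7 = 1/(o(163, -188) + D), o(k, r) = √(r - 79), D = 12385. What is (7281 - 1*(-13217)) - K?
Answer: 3143083577187/153388492 + I*√267/153388492 ≈ 20491.0 + 1.0653e-7*I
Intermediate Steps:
o(k, r) = √(-79 + r)
K = 7 + 1/(12385 + I*√267) (K = 7 + 1/(√(-79 - 188) + 12385) = 7 + 1/(√(-267) + 12385) = 7 + 1/(I*√267 + 12385) = 7 + 1/(12385 + I*√267) ≈ 7.0001 - 1.0653e-7*I)
(7281 - 1*(-13217)) - K = (7281 - 1*(-13217)) - (1073731829/153388492 - I*√267/153388492) = (7281 + 13217) + (-1073731829/153388492 + I*√267/153388492) = 20498 + (-1073731829/153388492 + I*√267/153388492) = 3143083577187/153388492 + I*√267/153388492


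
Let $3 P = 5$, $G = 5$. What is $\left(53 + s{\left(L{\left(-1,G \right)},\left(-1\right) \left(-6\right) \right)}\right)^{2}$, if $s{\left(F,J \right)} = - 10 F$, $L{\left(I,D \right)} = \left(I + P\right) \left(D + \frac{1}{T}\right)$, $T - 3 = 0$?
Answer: $\frac{24649}{81} \approx 304.31$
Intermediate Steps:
$T = 3$ ($T = 3 + 0 = 3$)
$P = \frac{5}{3}$ ($P = \frac{1}{3} \cdot 5 = \frac{5}{3} \approx 1.6667$)
$L{\left(I,D \right)} = \left(\frac{1}{3} + D\right) \left(\frac{5}{3} + I\right)$ ($L{\left(I,D \right)} = \left(I + \frac{5}{3}\right) \left(D + \frac{1}{3}\right) = \left(\frac{5}{3} + I\right) \left(D + \frac{1}{3}\right) = \left(\frac{5}{3} + I\right) \left(\frac{1}{3} + D\right) = \left(\frac{1}{3} + D\right) \left(\frac{5}{3} + I\right)$)
$\left(53 + s{\left(L{\left(-1,G \right)},\left(-1\right) \left(-6\right) \right)}\right)^{2} = \left(53 - 10 \left(\frac{5}{9} + \frac{1}{3} \left(-1\right) + \frac{1}{3} \cdot 5 \left(5 + 3 \left(-1\right)\right)\right)\right)^{2} = \left(53 - 10 \left(\frac{5}{9} - \frac{1}{3} + \frac{1}{3} \cdot 5 \left(5 - 3\right)\right)\right)^{2} = \left(53 - 10 \left(\frac{5}{9} - \frac{1}{3} + \frac{1}{3} \cdot 5 \cdot 2\right)\right)^{2} = \left(53 - 10 \left(\frac{5}{9} - \frac{1}{3} + \frac{10}{3}\right)\right)^{2} = \left(53 - \frac{320}{9}\right)^{2} = \left(\frac{157}{9}\right)^{2} = \frac{24649}{81}$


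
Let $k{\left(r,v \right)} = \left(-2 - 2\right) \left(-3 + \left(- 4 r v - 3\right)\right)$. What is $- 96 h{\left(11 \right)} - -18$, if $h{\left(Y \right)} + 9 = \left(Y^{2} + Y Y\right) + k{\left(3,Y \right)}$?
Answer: $-75342$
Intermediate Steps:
$k{\left(r,v \right)} = 24 + 16 r v$ ($k{\left(r,v \right)} = - 4 \left(-3 - \left(3 + 4 r v\right)\right) = - 4 \left(-6 - 4 r v\right) = 24 + 16 r v$)
$h{\left(Y \right)} = 15 + 2 Y^{2} + 48 Y$ ($h{\left(Y \right)} = -9 + \left(\left(Y^{2} + Y Y\right) + \left(24 + 16 \cdot 3 Y\right)\right) = -9 + \left(\left(Y^{2} + Y^{2}\right) + \left(24 + 48 Y\right)\right) = -9 + \left(2 Y^{2} + \left(24 + 48 Y\right)\right) = -9 + \left(24 + 2 Y^{2} + 48 Y\right) = 15 + 2 Y^{2} + 48 Y$)
$- 96 h{\left(11 \right)} - -18 = - 96 \left(15 + 2 \cdot 11^{2} + 48 \cdot 11\right) - -18 = - 96 \left(15 + 2 \cdot 121 + 528\right) + \left(-35 + 53\right) = - 96 \left(15 + 242 + 528\right) + 18 = \left(-96\right) 785 + 18 = -75360 + 18 = -75342$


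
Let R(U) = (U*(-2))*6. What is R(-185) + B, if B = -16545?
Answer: -14325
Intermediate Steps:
R(U) = -12*U (R(U) = -2*U*6 = -12*U)
R(-185) + B = -12*(-185) - 16545 = 2220 - 16545 = -14325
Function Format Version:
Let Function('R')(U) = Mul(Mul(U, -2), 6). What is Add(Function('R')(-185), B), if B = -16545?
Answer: -14325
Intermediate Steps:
Function('R')(U) = Mul(-12, U) (Function('R')(U) = Mul(Mul(-2, U), 6) = Mul(-12, U))
Add(Function('R')(-185), B) = Add(Mul(-12, -185), -16545) = Add(2220, -16545) = -14325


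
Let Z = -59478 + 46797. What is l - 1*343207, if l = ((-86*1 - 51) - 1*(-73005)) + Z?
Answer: -283020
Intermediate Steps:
Z = -12681
l = 60187 (l = ((-86*1 - 51) - 1*(-73005)) - 12681 = ((-86 - 51) + 73005) - 12681 = (-137 + 73005) - 12681 = 72868 - 12681 = 60187)
l - 1*343207 = 60187 - 1*343207 = 60187 - 343207 = -283020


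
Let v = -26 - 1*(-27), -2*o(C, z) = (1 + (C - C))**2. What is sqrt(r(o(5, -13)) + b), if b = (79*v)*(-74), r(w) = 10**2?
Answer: 13*I*sqrt(34) ≈ 75.802*I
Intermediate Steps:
o(C, z) = -1/2 (o(C, z) = -(1 + (C - C))**2/2 = -(1 + 0)**2/2 = -1/2*1**2 = -1/2*1 = -1/2)
v = 1 (v = -26 + 27 = 1)
r(w) = 100
b = -5846 (b = (79*1)*(-74) = 79*(-74) = -5846)
sqrt(r(o(5, -13)) + b) = sqrt(100 - 5846) = sqrt(-5746) = 13*I*sqrt(34)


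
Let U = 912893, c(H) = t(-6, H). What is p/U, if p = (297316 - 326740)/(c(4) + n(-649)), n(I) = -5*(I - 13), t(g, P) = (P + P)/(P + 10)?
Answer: -102984/10577691191 ≈ -9.7360e-6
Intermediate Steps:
t(g, P) = 2*P/(10 + P) (t(g, P) = (2*P)/(10 + P) = 2*P/(10 + P))
c(H) = 2*H/(10 + H)
n(I) = 65 - 5*I (n(I) = -5*(-13 + I) = 65 - 5*I)
p = -102984/11587 (p = (297316 - 326740)/(2*4/(10 + 4) + (65 - 5*(-649))) = -29424/(2*4/14 + (65 + 3245)) = -29424/(2*4*(1/14) + 3310) = -29424/(4/7 + 3310) = -29424/23174/7 = -29424*7/23174 = -102984/11587 ≈ -8.8879)
p/U = -102984/11587/912893 = -102984/11587*1/912893 = -102984/10577691191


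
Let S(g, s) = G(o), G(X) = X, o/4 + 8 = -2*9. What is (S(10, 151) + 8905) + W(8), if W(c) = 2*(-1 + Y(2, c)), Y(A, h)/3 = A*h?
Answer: 8895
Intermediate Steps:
o = -104 (o = -32 + 4*(-2*9) = -32 + 4*(-18) = -32 - 72 = -104)
S(g, s) = -104
Y(A, h) = 3*A*h (Y(A, h) = 3*(A*h) = 3*A*h)
W(c) = -2 + 12*c (W(c) = 2*(-1 + 3*2*c) = 2*(-1 + 6*c) = -2 + 12*c)
(S(10, 151) + 8905) + W(8) = (-104 + 8905) + (-2 + 12*8) = 8801 + (-2 + 96) = 8801 + 94 = 8895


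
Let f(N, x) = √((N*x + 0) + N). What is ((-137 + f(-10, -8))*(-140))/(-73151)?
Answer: -19180/73151 + 140*√70/73151 ≈ -0.24619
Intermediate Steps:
f(N, x) = √(N + N*x) (f(N, x) = √(N*x + N) = √(N + N*x))
((-137 + f(-10, -8))*(-140))/(-73151) = ((-137 + √(-10*(1 - 8)))*(-140))/(-73151) = ((-137 + √(-10*(-7)))*(-140))*(-1/73151) = ((-137 + √70)*(-140))*(-1/73151) = (19180 - 140*√70)*(-1/73151) = -19180/73151 + 140*√70/73151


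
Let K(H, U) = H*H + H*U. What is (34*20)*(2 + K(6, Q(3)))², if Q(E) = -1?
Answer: 696320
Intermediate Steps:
K(H, U) = H² + H*U
(34*20)*(2 + K(6, Q(3)))² = (34*20)*(2 + 6*(6 - 1))² = 680*(2 + 6*5)² = 680*(2 + 30)² = 680*32² = 680*1024 = 696320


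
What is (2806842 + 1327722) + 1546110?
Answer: 5680674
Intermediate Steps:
(2806842 + 1327722) + 1546110 = 4134564 + 1546110 = 5680674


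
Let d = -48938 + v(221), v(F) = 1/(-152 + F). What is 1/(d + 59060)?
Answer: 69/698419 ≈ 9.8795e-5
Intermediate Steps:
d = -3376721/69 (d = -48938 + 1/(-152 + 221) = -48938 + 1/69 = -3376721/69 ≈ -48938.)
1/(d + 59060) = 1/(-3376721/69 + 59060) = 1/(698419/69) = 69/698419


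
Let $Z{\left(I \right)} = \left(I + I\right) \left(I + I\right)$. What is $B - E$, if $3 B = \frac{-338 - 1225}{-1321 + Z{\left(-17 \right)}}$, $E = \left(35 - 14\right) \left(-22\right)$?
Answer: $\frac{76751}{165} \approx 465.16$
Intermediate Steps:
$Z{\left(I \right)} = 4 I^{2}$ ($Z{\left(I \right)} = 2 I 2 I = 4 I^{2}$)
$E = -462$ ($E = 21 \left(-22\right) = -462$)
$B = \frac{521}{165}$ ($B = \frac{\left(-338 - 1225\right) \frac{1}{-1321 + 4 \left(-17\right)^{2}}}{3} = \frac{\left(-1563\right) \frac{1}{-1321 + 4 \cdot 289}}{3} = \frac{\left(-1563\right) \frac{1}{-1321 + 1156}}{3} = \frac{\left(-1563\right) \frac{1}{-165}}{3} = \frac{\left(-1563\right) \left(- \frac{1}{165}\right)}{3} = \frac{1}{3} \cdot \frac{521}{55} = \frac{521}{165} \approx 3.1576$)
$B - E = \frac{521}{165} - -462 = \frac{521}{165} + 462 = \frac{76751}{165}$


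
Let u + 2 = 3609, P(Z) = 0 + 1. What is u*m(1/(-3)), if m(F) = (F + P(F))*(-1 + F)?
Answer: -28856/9 ≈ -3206.2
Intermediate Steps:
P(Z) = 1
m(F) = (1 + F)*(-1 + F) (m(F) = (F + 1)*(-1 + F) = (1 + F)*(-1 + F))
u = 3607 (u = -2 + 3609 = 3607)
u*m(1/(-3)) = 3607*(-1 + (1/(-3))²) = 3607*(-1 + (-⅓)²) = 3607*(-1 + ⅑) = 3607*(-8/9) = -28856/9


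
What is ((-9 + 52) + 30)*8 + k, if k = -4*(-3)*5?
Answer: 644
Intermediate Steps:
k = 60 (k = 12*5 = 60)
((-9 + 52) + 30)*8 + k = ((-9 + 52) + 30)*8 + 60 = (43 + 30)*8 + 60 = 73*8 + 60 = 584 + 60 = 644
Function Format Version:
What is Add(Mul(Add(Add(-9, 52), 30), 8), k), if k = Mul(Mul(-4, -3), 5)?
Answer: 644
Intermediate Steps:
k = 60 (k = Mul(12, 5) = 60)
Add(Mul(Add(Add(-9, 52), 30), 8), k) = Add(Mul(Add(Add(-9, 52), 30), 8), 60) = Add(Mul(Add(43, 30), 8), 60) = Add(Mul(73, 8), 60) = Add(584, 60) = 644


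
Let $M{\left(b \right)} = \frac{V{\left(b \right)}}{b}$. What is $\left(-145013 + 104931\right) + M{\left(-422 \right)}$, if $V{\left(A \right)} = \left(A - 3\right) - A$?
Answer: $- \frac{16914601}{422} \approx -40082.0$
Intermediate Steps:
$V{\left(A \right)} = -3$ ($V{\left(A \right)} = \left(A - 3\right) - A = \left(-3 + A\right) - A = -3$)
$M{\left(b \right)} = - \frac{3}{b}$
$\left(-145013 + 104931\right) + M{\left(-422 \right)} = \left(-145013 + 104931\right) - \frac{3}{-422} = -40082 - - \frac{3}{422} = -40082 + \frac{3}{422} = - \frac{16914601}{422}$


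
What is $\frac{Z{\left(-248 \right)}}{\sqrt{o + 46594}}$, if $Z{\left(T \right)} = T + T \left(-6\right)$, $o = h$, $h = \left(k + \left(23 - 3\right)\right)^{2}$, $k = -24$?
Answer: $\frac{124 \sqrt{46610}}{4661} \approx 5.7436$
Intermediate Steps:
$h = 16$ ($h = \left(-24 + \left(23 - 3\right)\right)^{2} = \left(-24 + 20\right)^{2} = \left(-4\right)^{2} = 16$)
$o = 16$
$Z{\left(T \right)} = - 5 T$ ($Z{\left(T \right)} = T - 6 T = - 5 T$)
$\frac{Z{\left(-248 \right)}}{\sqrt{o + 46594}} = \frac{\left(-5\right) \left(-248\right)}{\sqrt{16 + 46594}} = \frac{1240}{\sqrt{46610}} = 1240 \frac{\sqrt{46610}}{46610} = \frac{124 \sqrt{46610}}{4661}$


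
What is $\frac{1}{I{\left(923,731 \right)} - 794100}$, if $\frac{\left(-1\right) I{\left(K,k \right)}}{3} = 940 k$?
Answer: $- \frac{1}{2855520} \approx -3.502 \cdot 10^{-7}$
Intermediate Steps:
$I{\left(K,k \right)} = - 2820 k$ ($I{\left(K,k \right)} = - 3 \cdot 940 k = - 2820 k$)
$\frac{1}{I{\left(923,731 \right)} - 794100} = \frac{1}{\left(-2820\right) 731 - 794100} = \frac{1}{-2061420 - 794100} = \frac{1}{-2855520} = - \frac{1}{2855520}$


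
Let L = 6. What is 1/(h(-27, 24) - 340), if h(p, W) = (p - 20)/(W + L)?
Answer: -30/10247 ≈ -0.0029277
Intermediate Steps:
h(p, W) = (-20 + p)/(6 + W) (h(p, W) = (p - 20)/(W + 6) = (-20 + p)/(6 + W))
1/(h(-27, 24) - 340) = 1/((-20 - 27)/(6 + 24) - 340) = 1/(-47/30 - 340) = 1/(-10247/30) = -30/10247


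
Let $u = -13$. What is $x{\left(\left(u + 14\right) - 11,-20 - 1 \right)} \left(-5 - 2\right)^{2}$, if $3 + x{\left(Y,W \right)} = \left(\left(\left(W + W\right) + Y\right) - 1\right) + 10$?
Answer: $-2254$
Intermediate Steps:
$x{\left(Y,W \right)} = 6 + Y + 2 W$ ($x{\left(Y,W \right)} = -3 - \left(-9 - Y - 2 W\right) = -3 + \left(\left(-1 + Y + 2 W\right) + 10\right) = -3 + \left(9 + Y + 2 W\right) = 6 + Y + 2 W$)
$x{\left(\left(u + 14\right) - 11,-20 - 1 \right)} \left(-5 - 2\right)^{2} = \left(6 + \left(\left(-13 + 14\right) - 11\right) + 2 \left(-20 - 1\right)\right) \left(-5 - 2\right)^{2} = \left(6 + \left(1 - 11\right) + 2 \left(-21\right)\right) \left(-7\right)^{2} = \left(6 - 10 - 42\right) 49 = \left(-46\right) 49 = -2254$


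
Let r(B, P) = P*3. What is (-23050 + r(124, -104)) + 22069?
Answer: -1293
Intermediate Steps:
r(B, P) = 3*P
(-23050 + r(124, -104)) + 22069 = (-23050 + 3*(-104)) + 22069 = (-23050 - 312) + 22069 = -23362 + 22069 = -1293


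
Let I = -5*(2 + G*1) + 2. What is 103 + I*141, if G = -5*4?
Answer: 13075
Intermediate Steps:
G = -20
I = 92 (I = -5*(2 - 20*1) + 2 = -5*(2 - 20) + 2 = -5*(-18) + 2 = 90 + 2 = 92)
103 + I*141 = 103 + 92*141 = 103 + 12972 = 13075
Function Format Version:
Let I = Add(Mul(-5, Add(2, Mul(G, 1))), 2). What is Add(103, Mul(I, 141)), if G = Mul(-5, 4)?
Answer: 13075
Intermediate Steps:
G = -20
I = 92 (I = Add(Mul(-5, Add(2, Mul(-20, 1))), 2) = Add(Mul(-5, Add(2, -20)), 2) = Add(Mul(-5, -18), 2) = Add(90, 2) = 92)
Add(103, Mul(I, 141)) = Add(103, Mul(92, 141)) = Add(103, 12972) = 13075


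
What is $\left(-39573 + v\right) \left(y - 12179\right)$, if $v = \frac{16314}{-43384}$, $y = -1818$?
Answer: $\frac{12015384144981}{21692} \approx 5.5391 \cdot 10^{8}$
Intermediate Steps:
$v = - \frac{8157}{21692}$ ($v = 16314 \left(- \frac{1}{43384}\right) = - \frac{8157}{21692} \approx -0.37604$)
$\left(-39573 + v\right) \left(y - 12179\right) = \left(-39573 - \frac{8157}{21692}\right) \left(-1818 - 12179\right) = \left(- \frac{858425673}{21692}\right) \left(-13997\right) = \frac{12015384144981}{21692}$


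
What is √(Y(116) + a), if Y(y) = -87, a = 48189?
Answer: √48102 ≈ 219.32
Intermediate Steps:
√(Y(116) + a) = √(-87 + 48189) = √48102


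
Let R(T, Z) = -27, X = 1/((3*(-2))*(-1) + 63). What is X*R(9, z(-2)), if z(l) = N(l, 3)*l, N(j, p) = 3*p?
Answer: -9/23 ≈ -0.39130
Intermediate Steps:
X = 1/69 (X = 1/(-6*(-1) + 63) = 1/(6 + 63) = 1/69 ≈ 0.014493)
z(l) = 9*l (z(l) = (3*3)*l = 9*l)
X*R(9, z(-2)) = (1/69)*(-27) = -9/23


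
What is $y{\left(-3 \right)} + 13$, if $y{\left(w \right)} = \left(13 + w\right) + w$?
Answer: $20$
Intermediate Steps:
$y{\left(w \right)} = 13 + 2 w$
$y{\left(-3 \right)} + 13 = \left(13 + 2 \left(-3\right)\right) + 13 = \left(13 - 6\right) + 13 = 7 + 13 = 20$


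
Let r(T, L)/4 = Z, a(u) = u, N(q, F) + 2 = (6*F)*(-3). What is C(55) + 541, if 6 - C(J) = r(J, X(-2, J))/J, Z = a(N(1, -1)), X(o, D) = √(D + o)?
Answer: 30021/55 ≈ 545.84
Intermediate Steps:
N(q, F) = -2 - 18*F (N(q, F) = -2 + (6*F)*(-3) = -2 - 18*F)
Z = 16 (Z = -2 - 18*(-1) = -2 + 18 = 16)
r(T, L) = 64 (r(T, L) = 4*16 = 64)
C(J) = 6 - 64/J
C(55) + 541 = (6 - 64/55) + 541 = 266/55 + 541 = 30021/55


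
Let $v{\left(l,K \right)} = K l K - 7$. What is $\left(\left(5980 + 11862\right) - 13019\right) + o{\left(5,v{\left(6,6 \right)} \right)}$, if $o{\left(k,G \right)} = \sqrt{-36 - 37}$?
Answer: $4823 + i \sqrt{73} \approx 4823.0 + 8.544 i$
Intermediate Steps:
$v{\left(l,K \right)} = -7 + l K^{2}$ ($v{\left(l,K \right)} = l K^{2} - 7 = -7 + l K^{2}$)
$o{\left(k,G \right)} = i \sqrt{73}$ ($o{\left(k,G \right)} = \sqrt{-73} = i \sqrt{73}$)
$\left(\left(5980 + 11862\right) - 13019\right) + o{\left(5,v{\left(6,6 \right)} \right)} = \left(\left(5980 + 11862\right) - 13019\right) + i \sqrt{73} = \left(17842 - 13019\right) + i \sqrt{73} = 4823 + i \sqrt{73}$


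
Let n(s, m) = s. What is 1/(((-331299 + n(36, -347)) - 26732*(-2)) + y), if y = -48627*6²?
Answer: -1/2028371 ≈ -4.9301e-7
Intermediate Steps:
y = -1750572 (y = -48627*36 = -1750572)
1/(((-331299 + n(36, -347)) - 26732*(-2)) + y) = 1/(((-331299 + 36) - 26732*(-2)) - 1750572) = 1/((-331263 + 53464) - 1750572) = 1/(-277799 - 1750572) = 1/(-2028371) = -1/2028371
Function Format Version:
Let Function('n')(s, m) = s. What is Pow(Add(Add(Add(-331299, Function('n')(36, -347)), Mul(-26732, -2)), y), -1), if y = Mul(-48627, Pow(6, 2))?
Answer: Rational(-1, 2028371) ≈ -4.9301e-7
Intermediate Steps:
y = -1750572 (y = Mul(-48627, 36) = -1750572)
Pow(Add(Add(Add(-331299, Function('n')(36, -347)), Mul(-26732, -2)), y), -1) = Pow(Add(Add(Add(-331299, 36), Mul(-26732, -2)), -1750572), -1) = Pow(Add(Add(-331263, 53464), -1750572), -1) = Pow(Add(-277799, -1750572), -1) = Pow(-2028371, -1) = Rational(-1, 2028371)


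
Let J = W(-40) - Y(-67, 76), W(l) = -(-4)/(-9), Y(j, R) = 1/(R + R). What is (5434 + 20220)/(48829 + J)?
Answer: 35094672/66797455 ≈ 0.52539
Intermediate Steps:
Y(j, R) = 1/(2*R)
W(l) = -4/9 (W(l) = -(-4)*(-1)/9 = -4*⅑ = -4/9)
J = -617/1368 (J = -4/9 - 1/(2*76) = -4/9 - 1*1/152 = -4/9 - 1/152 = -617/1368 ≈ -0.45102)
(5434 + 20220)/(48829 + J) = (5434 + 20220)/(48829 - 617/1368) = 25654/(66797455/1368) = 25654*(1368/66797455) = 35094672/66797455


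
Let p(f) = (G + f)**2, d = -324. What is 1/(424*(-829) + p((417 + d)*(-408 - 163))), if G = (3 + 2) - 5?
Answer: 1/2819577113 ≈ 3.5466e-10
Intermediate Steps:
G = 0 (G = 5 - 5 = 0)
p(f) = f**2 (p(f) = (0 + f)**2 = f**2)
1/(424*(-829) + p((417 + d)*(-408 - 163))) = 1/(424*(-829) + ((417 - 324)*(-408 - 163))**2) = 1/(-351496 + (93*(-571))**2) = 1/(-351496 + (-53103)**2) = 1/(-351496 + 2819928609) = 1/2819577113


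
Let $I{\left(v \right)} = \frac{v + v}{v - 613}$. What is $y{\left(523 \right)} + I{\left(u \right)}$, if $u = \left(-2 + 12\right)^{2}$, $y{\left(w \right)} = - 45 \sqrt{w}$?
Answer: $- \frac{200}{513} - 45 \sqrt{523} \approx -1029.5$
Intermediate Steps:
$u = 100$ ($u = 10^{2} = 100$)
$I{\left(v \right)} = \frac{2 v}{-613 + v}$
$y{\left(523 \right)} + I{\left(u \right)} = - 45 \sqrt{523} + 2 \cdot 100 \frac{1}{-613 + 100} = - 45 \sqrt{523} + 2 \cdot 100 \frac{1}{-513} = - 45 \sqrt{523} + 2 \cdot 100 \left(- \frac{1}{513}\right) = - 45 \sqrt{523} - \frac{200}{513} = - \frac{200}{513} - 45 \sqrt{523}$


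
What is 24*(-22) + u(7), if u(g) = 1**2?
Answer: -527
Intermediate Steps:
u(g) = 1
24*(-22) + u(7) = 24*(-22) + 1 = -528 + 1 = -527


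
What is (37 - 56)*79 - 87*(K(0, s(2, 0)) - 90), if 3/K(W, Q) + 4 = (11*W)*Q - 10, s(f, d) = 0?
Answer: 88867/14 ≈ 6347.6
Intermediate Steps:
K(W, Q) = 3/(-14 + 11*Q*W) (K(W, Q) = 3/(-4 + ((11*W)*Q - 10)) = 3/(-4 + (11*Q*W - 10)) = 3/(-4 + (-10 + 11*Q*W)) = 3/(-14 + 11*Q*W))
(37 - 56)*79 - 87*(K(0, s(2, 0)) - 90) = (37 - 56)*79 - 87*(3/(-14 + 11*0*0) - 90) = -19*79 - 87*(3/(-14 + 0) - 90) = -1501 - 87*(3/(-14) - 90) = -1501 - 87*(3*(-1/14) - 90) = -1501 - 87*(-3/14 - 90) = -1501 - 87*(-1263/14) = -1501 + 109881/14 = 88867/14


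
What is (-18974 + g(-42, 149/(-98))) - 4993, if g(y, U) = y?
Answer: -24009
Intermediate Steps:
(-18974 + g(-42, 149/(-98))) - 4993 = (-18974 - 42) - 4993 = -19016 - 4993 = -24009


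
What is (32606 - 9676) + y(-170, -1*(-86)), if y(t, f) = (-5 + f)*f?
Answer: 29896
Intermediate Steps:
y(t, f) = f*(-5 + f)
(32606 - 9676) + y(-170, -1*(-86)) = (32606 - 9676) + (-1*(-86))*(-5 - 1*(-86)) = 22930 + 86*(-5 + 86) = 22930 + 86*81 = 22930 + 6966 = 29896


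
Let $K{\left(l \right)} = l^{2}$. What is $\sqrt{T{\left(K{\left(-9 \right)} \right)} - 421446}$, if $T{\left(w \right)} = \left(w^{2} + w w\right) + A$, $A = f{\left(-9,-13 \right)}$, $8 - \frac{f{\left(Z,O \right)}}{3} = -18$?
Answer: $i \sqrt{408246} \approx 638.94 i$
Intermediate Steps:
$f{\left(Z,O \right)} = 78$ ($f{\left(Z,O \right)} = 24 - -54 = 24 + 54 = 78$)
$A = 78$
$T{\left(w \right)} = 78 + 2 w^{2}$ ($T{\left(w \right)} = \left(w^{2} + w w\right) + 78 = \left(w^{2} + w^{2}\right) + 78 = 2 w^{2} + 78 = 78 + 2 w^{2}$)
$\sqrt{T{\left(K{\left(-9 \right)} \right)} - 421446} = \sqrt{\left(78 + 2 \left(\left(-9\right)^{2}\right)^{2}\right) - 421446} = \sqrt{\left(78 + 2 \cdot 81^{2}\right) - 421446} = \sqrt{\left(78 + 2 \cdot 6561\right) - 421446} = \sqrt{\left(78 + 13122\right) - 421446} = \sqrt{13200 - 421446} = \sqrt{-408246} = i \sqrt{408246}$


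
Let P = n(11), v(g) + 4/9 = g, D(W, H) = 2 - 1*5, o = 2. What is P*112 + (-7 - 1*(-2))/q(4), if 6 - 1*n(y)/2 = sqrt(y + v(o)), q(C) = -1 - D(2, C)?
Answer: 2683/2 - 224*sqrt(113)/3 ≈ 547.78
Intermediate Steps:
D(W, H) = -3 (D(W, H) = 2 - 5 = -3)
q(C) = 2 (q(C) = -1 - 1*(-3) = -1 + 3 = 2)
v(g) = -4/9 + g
n(y) = 12 - 2*sqrt(14/9 + y) (n(y) = 12 - 2*sqrt(y + (-4/9 + 2)) = 12 - 2*sqrt(y + 14/9) = 12 - 2*sqrt(14/9 + y))
P = 12 - 2*sqrt(113)/3 (P = 12 - 2*sqrt(14 + 9*11)/3 = 12 - 2*sqrt(14 + 99)/3 = 12 - 2*sqrt(113)/3 ≈ 4.9132)
P*112 + (-7 - 1*(-2))/q(4) = (12 - 2*sqrt(113)/3)*112 + (-7 - 1*(-2))/2 = (1344 - 224*sqrt(113)/3) + (-7 + 2)*(1/2) = (1344 - 224*sqrt(113)/3) - 5*1/2 = (1344 - 224*sqrt(113)/3) - 5/2 = 2683/2 - 224*sqrt(113)/3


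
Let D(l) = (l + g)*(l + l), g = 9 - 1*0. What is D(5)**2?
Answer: 19600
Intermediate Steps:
g = 9 (g = 9 + 0 = 9)
D(l) = 2*l*(9 + l) (D(l) = (l + 9)*(l + l) = (9 + l)*(2*l) = 2*l*(9 + l))
D(5)**2 = (2*5*(9 + 5))**2 = (2*5*14)**2 = 140**2 = 19600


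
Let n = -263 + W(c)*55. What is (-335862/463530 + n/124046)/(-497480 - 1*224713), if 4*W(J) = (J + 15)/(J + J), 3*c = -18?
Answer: 111437403187/110734415769438240 ≈ 1.0063e-6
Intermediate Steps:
c = -6 (c = (⅓)*(-18) = -6)
W(J) = (15 + J)/(8*J) (W(J) = ((J + 15)/(J + J))/4 = ((15 + J)/((2*J)))/4 = ((15 + J)*(1/(2*J)))/4 = ((15 + J)/(2*J))/4 = (15 + J)/(8*J))
n = -4373/16 (n = -263 + ((⅛)*(15 - 6)/(-6))*55 = -263 + ((⅛)*(-⅙)*9)*55 = -263 - 3/16*55 = -263 - 165/16 = -4373/16 ≈ -273.31)
(-335862/463530 + n/124046)/(-497480 - 1*224713) = (-335862/463530 - 4373/16/124046)/(-497480 - 1*224713) = (-335862*1/463530 - 4373/16*1/124046)/(-497480 - 224713) = (-55977/77255 - 4373/1984736)/(-722193) = -111437403187/153330779680*(-1/722193) = 111437403187/110734415769438240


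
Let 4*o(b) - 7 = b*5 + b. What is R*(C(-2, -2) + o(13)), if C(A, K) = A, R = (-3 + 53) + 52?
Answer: 3927/2 ≈ 1963.5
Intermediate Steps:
o(b) = 7/4 + 3*b/2 (o(b) = 7/4 + (b*5 + b)/4 = 7/4 + (5*b + b)/4 = 7/4 + (6*b)/4 = 7/4 + 3*b/2)
R = 102 (R = 50 + 52 = 102)
R*(C(-2, -2) + o(13)) = 102*(-2 + (7/4 + (3/2)*13)) = 102*(-2 + (7/4 + 39/2)) = 102*(-2 + 85/4) = 102*(77/4) = 3927/2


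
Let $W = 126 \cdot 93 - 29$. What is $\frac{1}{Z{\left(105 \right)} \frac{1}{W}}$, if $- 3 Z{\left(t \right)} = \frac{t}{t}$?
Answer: $-35067$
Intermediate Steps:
$W = 11689$ ($W = 11718 - 29 = 11689$)
$Z{\left(t \right)} = - \frac{1}{3}$ ($Z{\left(t \right)} = - \frac{t \frac{1}{t}}{3} = \left(- \frac{1}{3}\right) 1 = - \frac{1}{3}$)
$\frac{1}{Z{\left(105 \right)} \frac{1}{W}} = \frac{1}{\left(- \frac{1}{3}\right) \frac{1}{11689}} = \frac{1}{- \frac{1}{35067}} = -35067$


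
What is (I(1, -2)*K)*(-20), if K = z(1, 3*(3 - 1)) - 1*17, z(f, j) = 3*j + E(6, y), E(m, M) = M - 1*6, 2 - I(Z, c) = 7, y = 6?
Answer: 100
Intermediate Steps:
I(Z, c) = -5 (I(Z, c) = 2 - 1*7 = 2 - 7 = -5)
E(m, M) = -6 + M (E(m, M) = M - 6 = -6 + M)
z(f, j) = 3*j (z(f, j) = 3*j + (-6 + 6) = 3*j + 0 = 3*j)
K = 1 (K = 3*(3*(3 - 1)) - 1*17 = 3*(3*2) - 17 = 3*6 - 17 = 18 - 17 = 1)
(I(1, -2)*K)*(-20) = -5*1*(-20) = -5*(-20) = 100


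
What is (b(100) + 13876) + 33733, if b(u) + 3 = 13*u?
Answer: 48906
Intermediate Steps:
b(u) = -3 + 13*u
(b(100) + 13876) + 33733 = ((-3 + 13*100) + 13876) + 33733 = ((-3 + 1300) + 13876) + 33733 = (1297 + 13876) + 33733 = 15173 + 33733 = 48906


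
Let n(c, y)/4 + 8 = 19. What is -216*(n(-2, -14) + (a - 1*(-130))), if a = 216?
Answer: -84240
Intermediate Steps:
n(c, y) = 44 (n(c, y) = -32 + 4*19 = -32 + 76 = 44)
-216*(n(-2, -14) + (a - 1*(-130))) = -216*(44 + (216 - 1*(-130))) = -216*(44 + (216 + 130)) = -216*(44 + 346) = -216*390 = -84240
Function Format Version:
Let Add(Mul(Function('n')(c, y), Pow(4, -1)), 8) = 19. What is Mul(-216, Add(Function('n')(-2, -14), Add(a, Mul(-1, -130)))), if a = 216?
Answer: -84240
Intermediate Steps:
Function('n')(c, y) = 44 (Function('n')(c, y) = Add(-32, Mul(4, 19)) = Add(-32, 76) = 44)
Mul(-216, Add(Function('n')(-2, -14), Add(a, Mul(-1, -130)))) = Mul(-216, Add(44, Add(216, Mul(-1, -130)))) = Mul(-216, Add(44, Add(216, 130))) = Mul(-216, Add(44, 346)) = Mul(-216, 390) = -84240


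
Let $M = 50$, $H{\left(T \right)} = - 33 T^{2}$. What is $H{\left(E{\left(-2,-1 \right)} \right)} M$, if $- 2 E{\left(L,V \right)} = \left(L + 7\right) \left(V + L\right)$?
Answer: $- \frac{185625}{2} \approx -92813.0$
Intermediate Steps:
$E{\left(L,V \right)} = - \frac{\left(7 + L\right) \left(L + V\right)}{2}$ ($E{\left(L,V \right)} = - \frac{\left(L + 7\right) \left(V + L\right)}{2} = - \frac{\left(7 + L\right) \left(L + V\right)}{2}$)
$H{\left(E{\left(-2,-1 \right)} \right)} M = - 33 \left(\left(- \frac{7}{2}\right) \left(-2\right) - - \frac{7}{2} - \frac{\left(-2\right)^{2}}{2} - \left(-1\right) \left(-1\right)\right)^{2} \cdot 50 = - 33 \left(7 + \frac{7}{2} - 2 - 1\right)^{2} \cdot 50 = - 33 \left(\frac{15}{2}\right)^{2} \cdot 50 = \left(-33\right) \frac{225}{4} \cdot 50 = \left(- \frac{7425}{4}\right) 50 = - \frac{185625}{2}$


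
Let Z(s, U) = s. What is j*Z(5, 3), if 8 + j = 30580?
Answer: 152860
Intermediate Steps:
j = 30572 (j = -8 + 30580 = 30572)
j*Z(5, 3) = 30572*5 = 152860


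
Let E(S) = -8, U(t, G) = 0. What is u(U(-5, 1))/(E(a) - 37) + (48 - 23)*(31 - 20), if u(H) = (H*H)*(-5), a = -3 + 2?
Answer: 275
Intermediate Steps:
a = -1
u(H) = -5*H² (u(H) = H²*(-5) = -5*H²)
u(U(-5, 1))/(E(a) - 37) + (48 - 23)*(31 - 20) = (-5*0²)/(-8 - 37) + (48 - 23)*(31 - 20) = -5*0/(-45) + 25*11 = 0*(-1/45) + 275 = 0 + 275 = 275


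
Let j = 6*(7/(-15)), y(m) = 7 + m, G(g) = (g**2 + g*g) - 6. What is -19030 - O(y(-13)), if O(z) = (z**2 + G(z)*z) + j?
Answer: -93336/5 ≈ -18667.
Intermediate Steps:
G(g) = -6 + 2*g**2 (G(g) = (g**2 + g**2) - 6 = 2*g**2 - 6 = -6 + 2*g**2)
j = -14/5 (j = 6*(7*(-1/15)) = 6*(-7/15) = -14/5 ≈ -2.8000)
O(z) = -14/5 + z**2 + z*(-6 + 2*z**2) (O(z) = (z**2 + (-6 + 2*z**2)*z) - 14/5 = (z**2 + z*(-6 + 2*z**2)) - 14/5 = -14/5 + z**2 + z*(-6 + 2*z**2))
-19030 - O(y(-13)) = -19030 - (-14/5 + (7 - 13)**2 - 6*(7 - 13) + 2*(7 - 13)**3) = -19030 - (-14/5 + (-6)**2 - 6*(-6) + 2*(-6)**3) = -19030 - (-14/5 + 36 + 36 + 2*(-216)) = -19030 - (-14/5 + 36 + 36 - 432) = -19030 - 1*(-1814/5) = -19030 + 1814/5 = -93336/5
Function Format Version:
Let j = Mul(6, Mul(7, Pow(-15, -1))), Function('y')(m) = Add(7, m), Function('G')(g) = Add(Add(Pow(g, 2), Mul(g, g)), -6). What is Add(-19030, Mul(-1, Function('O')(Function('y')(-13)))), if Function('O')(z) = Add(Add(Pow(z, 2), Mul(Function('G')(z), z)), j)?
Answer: Rational(-93336, 5) ≈ -18667.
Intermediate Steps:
Function('G')(g) = Add(-6, Mul(2, Pow(g, 2))) (Function('G')(g) = Add(Add(Pow(g, 2), Pow(g, 2)), -6) = Add(Mul(2, Pow(g, 2)), -6) = Add(-6, Mul(2, Pow(g, 2))))
j = Rational(-14, 5) (j = Mul(6, Mul(7, Rational(-1, 15))) = Mul(6, Rational(-7, 15)) = Rational(-14, 5) ≈ -2.8000)
Function('O')(z) = Add(Rational(-14, 5), Pow(z, 2), Mul(z, Add(-6, Mul(2, Pow(z, 2))))) (Function('O')(z) = Add(Add(Pow(z, 2), Mul(Add(-6, Mul(2, Pow(z, 2))), z)), Rational(-14, 5)) = Add(Add(Pow(z, 2), Mul(z, Add(-6, Mul(2, Pow(z, 2))))), Rational(-14, 5)) = Add(Rational(-14, 5), Pow(z, 2), Mul(z, Add(-6, Mul(2, Pow(z, 2))))))
Add(-19030, Mul(-1, Function('O')(Function('y')(-13)))) = Add(-19030, Mul(-1, Add(Rational(-14, 5), Pow(Add(7, -13), 2), Mul(-6, Add(7, -13)), Mul(2, Pow(Add(7, -13), 3))))) = Add(-19030, Mul(-1, Add(Rational(-14, 5), Pow(-6, 2), Mul(-6, -6), Mul(2, Pow(-6, 3))))) = Add(-19030, Mul(-1, Add(Rational(-14, 5), 36, 36, Mul(2, -216)))) = Add(-19030, Mul(-1, Add(Rational(-14, 5), 36, 36, -432))) = Add(-19030, Mul(-1, Rational(-1814, 5))) = Add(-19030, Rational(1814, 5)) = Rational(-93336, 5)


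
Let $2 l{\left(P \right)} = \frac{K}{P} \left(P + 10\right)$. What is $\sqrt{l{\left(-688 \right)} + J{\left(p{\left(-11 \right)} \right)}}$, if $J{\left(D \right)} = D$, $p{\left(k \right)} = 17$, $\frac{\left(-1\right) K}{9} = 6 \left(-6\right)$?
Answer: $\frac{\sqrt{1306469}}{86} \approx 13.291$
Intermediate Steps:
$K = 324$ ($K = - 9 \cdot 6 \left(-6\right) = \left(-9\right) \left(-36\right) = 324$)
$l{\left(P \right)} = \frac{162 \left(10 + P\right)}{P}$ ($l{\left(P \right)} = \frac{\frac{324}{P} \left(P + 10\right)}{2} = \frac{\frac{324}{P} \left(10 + P\right)}{2} = \frac{324 \frac{1}{P} \left(10 + P\right)}{2} = \frac{162 \left(10 + P\right)}{P}$)
$\sqrt{l{\left(-688 \right)} + J{\left(p{\left(-11 \right)} \right)}} = \sqrt{\left(162 + \frac{1620}{-688}\right) + 17} = \sqrt{\left(162 + 1620 \left(- \frac{1}{688}\right)\right) + 17} = \sqrt{\left(162 - \frac{405}{172}\right) + 17} = \sqrt{\frac{27459}{172} + 17} = \sqrt{\frac{30383}{172}} = \frac{\sqrt{1306469}}{86}$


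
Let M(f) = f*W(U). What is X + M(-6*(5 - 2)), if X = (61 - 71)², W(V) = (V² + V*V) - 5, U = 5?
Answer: -710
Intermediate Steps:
W(V) = -5 + 2*V² (W(V) = (V² + V²) - 5 = 2*V² - 5 = -5 + 2*V²)
M(f) = 45*f (M(f) = f*(-5 + 2*5²) = f*(-5 + 2*25) = f*(-5 + 50) = f*45 = 45*f)
X = 100 (X = (-10)² = 100)
X + M(-6*(5 - 2)) = 100 + 45*(-6*(5 - 2)) = 100 + 45*(-6*3) = 100 + 45*(-18) = 100 - 810 = -710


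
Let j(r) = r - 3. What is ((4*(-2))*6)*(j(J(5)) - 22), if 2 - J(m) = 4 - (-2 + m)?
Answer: 1152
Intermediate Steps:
J(m) = -4 + m (J(m) = 2 - (4 - (-2 + m)) = 2 - (4 + (2 - m)) = 2 - (6 - m) = 2 + (-6 + m) = -4 + m)
j(r) = -3 + r
((4*(-2))*6)*(j(J(5)) - 22) = ((4*(-2))*6)*((-3 + (-4 + 5)) - 22) = (-8*6)*((-3 + 1) - 22) = -48*(-2 - 22) = -48*(-24) = 1152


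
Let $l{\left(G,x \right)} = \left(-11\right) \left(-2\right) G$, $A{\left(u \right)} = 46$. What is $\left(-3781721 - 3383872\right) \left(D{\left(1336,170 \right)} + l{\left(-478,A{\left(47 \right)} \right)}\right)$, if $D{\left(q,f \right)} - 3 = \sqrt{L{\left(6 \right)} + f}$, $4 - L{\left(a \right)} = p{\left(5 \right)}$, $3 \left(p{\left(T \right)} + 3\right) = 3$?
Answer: $75331879209 - 28662372 \sqrt{11} \approx 7.5237 \cdot 10^{10}$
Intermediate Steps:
$p{\left(T \right)} = -2$ ($p{\left(T \right)} = -3 + \frac{1}{3} \cdot 3 = -3 + 1 = -2$)
$L{\left(a \right)} = 6$ ($L{\left(a \right)} = 4 - -2 = 4 + 2 = 6$)
$l{\left(G,x \right)} = 22 G$
$D{\left(q,f \right)} = 3 + \sqrt{6 + f}$
$\left(-3781721 - 3383872\right) \left(D{\left(1336,170 \right)} + l{\left(-478,A{\left(47 \right)} \right)}\right) = \left(-3781721 - 3383872\right) \left(\left(3 + \sqrt{6 + 170}\right) + 22 \left(-478\right)\right) = - 7165593 \left(\left(3 + \sqrt{176}\right) - 10516\right) = - 7165593 \left(\left(3 + 4 \sqrt{11}\right) - 10516\right) = - 7165593 \left(-10513 + 4 \sqrt{11}\right) = 75331879209 - 28662372 \sqrt{11}$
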